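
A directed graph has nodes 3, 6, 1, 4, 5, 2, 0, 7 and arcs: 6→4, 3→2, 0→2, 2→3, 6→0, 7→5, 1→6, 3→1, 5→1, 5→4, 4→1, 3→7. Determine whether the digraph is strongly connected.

From 4 we can reach every vertex (0, 1, 2, 3, 4, 5, 6, 7), and every vertex can reach 4 (0, 1, 2, 3, 4, 5, 6, 7). So the whole graph is one strongly connected component.

Yes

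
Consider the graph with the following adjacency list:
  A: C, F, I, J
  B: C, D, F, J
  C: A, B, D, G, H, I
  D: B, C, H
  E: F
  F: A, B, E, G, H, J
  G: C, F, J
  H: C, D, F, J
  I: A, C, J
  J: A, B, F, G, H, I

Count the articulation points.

1

Removing F increases the component count from 1 to 2, so F is a cut vertex.
By contrast removing E leaves 1 component; it is not a cut vertex. No other vertex is a cut vertex either.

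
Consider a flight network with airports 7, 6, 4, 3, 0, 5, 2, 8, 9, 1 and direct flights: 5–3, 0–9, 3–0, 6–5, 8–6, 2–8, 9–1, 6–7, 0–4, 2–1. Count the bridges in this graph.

2

The edges on the cycle 2-8-6-5-3-0-9-1-2 are not bridges since each lies on that cycle.
But removing 4–0 disconnects 4 from 0; removing 7–6 disconnects 7 from 6 — these are bridges.
That makes 2 bridges.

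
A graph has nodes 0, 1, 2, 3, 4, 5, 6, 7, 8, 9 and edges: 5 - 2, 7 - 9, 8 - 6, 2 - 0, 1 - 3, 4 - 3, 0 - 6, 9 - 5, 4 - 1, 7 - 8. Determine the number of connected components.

Starting from 1 we can reach 1, 3, 4. That is one component of size 3.
Starting from 0 we can reach 0, 2, 5, 6, 7, 8, 9. That is one component of size 7.
Total: 2 components.

2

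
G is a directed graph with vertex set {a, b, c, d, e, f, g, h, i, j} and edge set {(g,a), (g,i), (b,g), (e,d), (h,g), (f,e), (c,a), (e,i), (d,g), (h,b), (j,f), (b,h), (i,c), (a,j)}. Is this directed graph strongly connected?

There is no directed path from c to b, so the graph is not strongly connected.

No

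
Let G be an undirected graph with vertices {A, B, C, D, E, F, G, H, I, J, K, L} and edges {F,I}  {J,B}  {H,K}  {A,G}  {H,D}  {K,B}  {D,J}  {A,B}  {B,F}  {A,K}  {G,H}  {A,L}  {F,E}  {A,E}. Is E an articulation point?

No

Deleting E leaves 2 components (was 2), so E is not a cut vertex.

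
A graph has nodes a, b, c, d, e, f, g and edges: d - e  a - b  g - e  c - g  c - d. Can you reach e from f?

The component containing f is {f}, and e is not in it.

No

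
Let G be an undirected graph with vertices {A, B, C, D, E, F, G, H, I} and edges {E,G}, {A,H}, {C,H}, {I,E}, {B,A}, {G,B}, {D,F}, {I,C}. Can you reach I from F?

No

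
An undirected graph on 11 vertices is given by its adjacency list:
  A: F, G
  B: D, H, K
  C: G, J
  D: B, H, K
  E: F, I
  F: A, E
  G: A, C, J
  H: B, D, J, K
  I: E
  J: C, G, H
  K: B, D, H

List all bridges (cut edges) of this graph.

The edges on the cycle H-B-K-D-H are not bridges since each lies on that cycle.
But removing A-F disconnects A from F; removing E-F disconnects E from F; removing E-I disconnects E from I; removing G-A disconnects G from A — these are bridges.
In total 5 edges are bridges.

A-F, A-G, E-F, E-I, H-J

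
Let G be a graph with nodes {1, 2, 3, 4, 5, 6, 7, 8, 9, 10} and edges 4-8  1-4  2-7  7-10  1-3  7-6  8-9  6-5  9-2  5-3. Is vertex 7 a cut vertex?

Yes

Deleting 7 raises the number of components from 1 to 2, so 7 is a cut vertex.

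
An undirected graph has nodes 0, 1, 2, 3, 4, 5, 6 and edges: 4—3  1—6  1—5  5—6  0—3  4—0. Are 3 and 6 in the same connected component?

No

The component containing 3 is {0, 3, 4}, and 6 is not in it.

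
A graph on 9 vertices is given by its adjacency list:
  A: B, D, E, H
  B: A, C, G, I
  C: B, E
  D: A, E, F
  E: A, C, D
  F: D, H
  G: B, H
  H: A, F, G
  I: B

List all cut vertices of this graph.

Removing B increases the component count from 1 to 2, so B is a cut vertex.
By contrast removing A leaves 1 component; it is not a cut vertex. No other vertex is a cut vertex either.

B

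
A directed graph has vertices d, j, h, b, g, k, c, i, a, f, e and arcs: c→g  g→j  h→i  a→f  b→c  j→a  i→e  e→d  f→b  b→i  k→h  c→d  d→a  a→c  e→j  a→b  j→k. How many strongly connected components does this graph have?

1

{a, b, c, d, e, f, g, h, i, j, k} are all mutually reachable — one SCC of size 11.
That gives 1 strongly connected component.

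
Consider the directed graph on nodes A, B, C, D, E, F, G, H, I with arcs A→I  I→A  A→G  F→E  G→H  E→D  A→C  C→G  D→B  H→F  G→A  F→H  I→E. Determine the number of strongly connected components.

{A, C, G, I} are all mutually reachable — one SCC of size 4.
{F, H} are all mutually reachable — one SCC of size 2.
{D} is an SCC by itself.
{B} is an SCC by itself.
{E} is an SCC by itself.
That gives 5 strongly connected components.

5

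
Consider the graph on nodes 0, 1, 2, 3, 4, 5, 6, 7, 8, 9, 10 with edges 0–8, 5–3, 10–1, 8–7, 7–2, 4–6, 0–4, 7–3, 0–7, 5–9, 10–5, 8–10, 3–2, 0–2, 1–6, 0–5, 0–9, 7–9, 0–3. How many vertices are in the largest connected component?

11

Starting from 0 we can reach 0, 1, 2, 3, 4, 5, 6, 7, 8, 9, 10. That is one component of size 11.
The largest has 11 vertices.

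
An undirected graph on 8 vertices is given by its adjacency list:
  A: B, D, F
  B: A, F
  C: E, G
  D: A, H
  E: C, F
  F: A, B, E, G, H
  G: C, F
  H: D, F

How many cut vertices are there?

Removing F increases the component count from 1 to 2, so F is a cut vertex.
By contrast removing A leaves 1 component; it is not a cut vertex. No other vertex is a cut vertex either.

1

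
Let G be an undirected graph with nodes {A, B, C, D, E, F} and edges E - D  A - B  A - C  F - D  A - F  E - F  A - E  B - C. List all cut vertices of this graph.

A

Removing A increases the component count from 1 to 2, so A is a cut vertex.
By contrast removing B leaves 1 component; it is not a cut vertex. No other vertex is a cut vertex either.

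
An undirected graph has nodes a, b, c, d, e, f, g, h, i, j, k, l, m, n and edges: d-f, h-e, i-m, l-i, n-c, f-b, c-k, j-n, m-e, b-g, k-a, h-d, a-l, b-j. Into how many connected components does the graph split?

Starting from a we can reach a, b, c, d, e, f, g, h, i, j, k, l, m, n. That is one component of size 14.
Total: 1 component.

1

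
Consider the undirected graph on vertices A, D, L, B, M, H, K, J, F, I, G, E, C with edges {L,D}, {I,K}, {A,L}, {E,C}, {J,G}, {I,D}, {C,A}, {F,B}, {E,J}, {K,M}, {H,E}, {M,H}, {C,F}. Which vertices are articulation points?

C, E, F, J

Removing C increases the component count from 1 to 2, so C is a cut vertex.
Removing E increases the component count from 1 to 2, so E is a cut vertex.
Removing F increases the component count from 1 to 2, so F is a cut vertex.
Likewise J is a cut vertex.
By contrast removing H leaves 1 component; it is not a cut vertex. No other vertex is a cut vertex either.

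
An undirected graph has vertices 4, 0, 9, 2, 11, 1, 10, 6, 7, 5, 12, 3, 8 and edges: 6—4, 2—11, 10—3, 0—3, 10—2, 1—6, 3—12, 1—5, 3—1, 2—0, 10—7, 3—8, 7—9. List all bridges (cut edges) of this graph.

The edges on the cycle 10-2-0-3-10 are not bridges since each lies on that cycle.
But removing 3—1 disconnects 3 from 1; removing 1—6 disconnects 1 from 6; removing 1—5 disconnects 1 from 5; removing 8—3 disconnects 8 from 3 — these are bridges.
In total 9 edges are bridges.

1-3, 1-5, 1-6, 10-7, 11-2, 12-3, 3-8, 4-6, 7-9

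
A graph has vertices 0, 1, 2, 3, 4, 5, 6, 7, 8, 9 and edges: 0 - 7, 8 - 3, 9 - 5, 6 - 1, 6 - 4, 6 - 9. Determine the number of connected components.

2 is isolated — a component by itself.
Starting from 3 we can reach 3, 8. That is one component of size 2.
Starting from 0 we can reach 0, 7. That is one component of size 2.
Starting from 1 we can reach 1, 4, 5, 6, 9. That is one component of size 5.
Total: 4 components.

4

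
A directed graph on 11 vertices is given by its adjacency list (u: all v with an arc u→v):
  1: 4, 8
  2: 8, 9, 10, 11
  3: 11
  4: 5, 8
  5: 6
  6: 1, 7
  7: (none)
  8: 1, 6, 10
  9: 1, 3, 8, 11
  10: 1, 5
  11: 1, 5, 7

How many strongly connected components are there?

6

{1, 4, 5, 6, 8, 10} are all mutually reachable — one SCC of size 6.
{9} is an SCC by itself.
{7} is an SCC by itself.
{2} is an SCC by itself.
{11} is an SCC by itself.
(and 1 more singleton SCC)
That gives 6 strongly connected components.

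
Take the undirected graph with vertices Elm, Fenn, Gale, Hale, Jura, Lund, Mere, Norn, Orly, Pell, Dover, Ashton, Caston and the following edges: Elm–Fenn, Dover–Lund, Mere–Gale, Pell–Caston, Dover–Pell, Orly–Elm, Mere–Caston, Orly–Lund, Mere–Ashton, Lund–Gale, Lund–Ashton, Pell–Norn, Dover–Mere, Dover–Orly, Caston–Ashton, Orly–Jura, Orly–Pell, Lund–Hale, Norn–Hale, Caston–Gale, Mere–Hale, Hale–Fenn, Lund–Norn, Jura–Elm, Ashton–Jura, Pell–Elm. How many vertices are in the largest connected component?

13

Starting from Elm we can reach Elm, Fenn, Gale, Hale, Jura, Lund, Mere, Norn, Orly, Pell, Dover, Ashton, Caston. That is one component of size 13.
The largest has 13 vertices.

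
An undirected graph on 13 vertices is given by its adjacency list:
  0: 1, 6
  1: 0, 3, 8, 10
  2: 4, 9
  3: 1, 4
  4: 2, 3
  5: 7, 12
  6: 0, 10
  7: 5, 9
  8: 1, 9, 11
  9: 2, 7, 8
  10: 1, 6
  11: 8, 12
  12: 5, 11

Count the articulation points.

Removing 1 increases the component count from 1 to 2, so 1 is a cut vertex.
By contrast removing 11 leaves 1 component; it is not a cut vertex. No other vertex is a cut vertex either.

1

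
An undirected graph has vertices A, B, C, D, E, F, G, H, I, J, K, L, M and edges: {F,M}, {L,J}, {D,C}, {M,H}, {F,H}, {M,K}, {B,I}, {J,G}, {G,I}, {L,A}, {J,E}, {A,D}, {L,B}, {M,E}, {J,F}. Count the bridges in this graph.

4

The edges on the cycle L-B-I-G-J-L are not bridges since each lies on that cycle.
But removing L—A disconnects L from A; removing M—K disconnects M from K; removing C—D disconnects C from D; removing D—A disconnects D from A — these are bridges.
That makes 4 bridges.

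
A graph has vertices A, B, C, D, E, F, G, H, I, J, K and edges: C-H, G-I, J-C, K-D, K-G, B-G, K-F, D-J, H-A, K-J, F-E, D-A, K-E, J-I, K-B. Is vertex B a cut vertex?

No

Deleting B leaves 1 component (was 1) (its neighbors G, K remain connected to each other), so B is not a cut vertex.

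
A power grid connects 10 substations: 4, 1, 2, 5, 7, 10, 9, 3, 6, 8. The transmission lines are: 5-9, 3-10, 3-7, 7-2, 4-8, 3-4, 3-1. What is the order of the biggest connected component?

6 is isolated — a component by itself.
Starting from 5 we can reach 5, 9. That is one component of size 2.
Starting from 1 we can reach 1, 2, 3, 4, 7, 8, 10. That is one component of size 7.
The largest has 7 vertices.

7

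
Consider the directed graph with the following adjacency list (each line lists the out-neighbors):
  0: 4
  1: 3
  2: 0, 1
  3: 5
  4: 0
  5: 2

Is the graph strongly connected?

No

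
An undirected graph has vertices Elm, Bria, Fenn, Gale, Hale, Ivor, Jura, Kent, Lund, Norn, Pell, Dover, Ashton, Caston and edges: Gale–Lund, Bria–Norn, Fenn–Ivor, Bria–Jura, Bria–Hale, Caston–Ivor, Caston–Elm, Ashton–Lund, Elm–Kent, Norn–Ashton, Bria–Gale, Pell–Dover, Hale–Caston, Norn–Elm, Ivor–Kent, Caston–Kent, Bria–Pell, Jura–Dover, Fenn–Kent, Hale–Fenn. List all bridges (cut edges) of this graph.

none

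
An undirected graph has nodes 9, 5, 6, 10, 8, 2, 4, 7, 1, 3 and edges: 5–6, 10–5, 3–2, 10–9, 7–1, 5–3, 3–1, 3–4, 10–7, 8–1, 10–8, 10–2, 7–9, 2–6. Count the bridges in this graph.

The edges on the cycle 10-7-9-10 are not bridges since each lies on that cycle.
But removing 3–4 disconnects 3 from 4 — this is a bridge.

1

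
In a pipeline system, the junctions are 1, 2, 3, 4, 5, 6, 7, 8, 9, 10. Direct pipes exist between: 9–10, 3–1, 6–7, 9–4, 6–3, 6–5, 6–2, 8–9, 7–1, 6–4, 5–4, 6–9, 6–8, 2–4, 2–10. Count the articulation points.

Removing 6 increases the component count from 1 to 2, so 6 is a cut vertex.
By contrast removing 5 leaves 1 component; it is not a cut vertex. No other vertex is a cut vertex either.

1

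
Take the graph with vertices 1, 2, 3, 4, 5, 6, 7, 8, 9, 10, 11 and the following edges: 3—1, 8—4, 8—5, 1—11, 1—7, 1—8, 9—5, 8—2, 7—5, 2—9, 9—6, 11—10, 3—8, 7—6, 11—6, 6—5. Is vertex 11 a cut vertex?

Yes

Deleting 11 raises the number of components from 1 to 2, so 11 is a cut vertex.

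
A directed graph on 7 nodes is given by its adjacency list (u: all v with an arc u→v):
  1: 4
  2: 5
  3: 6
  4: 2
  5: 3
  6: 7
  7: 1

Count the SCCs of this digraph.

{1, 2, 3, 4, 5, 6, 7} are all mutually reachable — one SCC of size 7.
That gives 1 strongly connected component.

1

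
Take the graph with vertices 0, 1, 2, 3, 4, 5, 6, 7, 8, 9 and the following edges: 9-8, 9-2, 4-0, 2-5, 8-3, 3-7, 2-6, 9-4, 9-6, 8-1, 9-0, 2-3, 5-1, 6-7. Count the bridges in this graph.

The edges on the cycle 9-4-0-9 are not bridges since each lies on that cycle.
Every edge lies on some cycle, so there are no bridges.

0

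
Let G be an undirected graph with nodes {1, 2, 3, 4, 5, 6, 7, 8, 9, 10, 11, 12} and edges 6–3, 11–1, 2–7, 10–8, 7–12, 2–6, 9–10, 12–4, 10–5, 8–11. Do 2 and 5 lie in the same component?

The component containing 2 is {2, 3, 4, 6, 7, 12}, and 5 is not in it.

No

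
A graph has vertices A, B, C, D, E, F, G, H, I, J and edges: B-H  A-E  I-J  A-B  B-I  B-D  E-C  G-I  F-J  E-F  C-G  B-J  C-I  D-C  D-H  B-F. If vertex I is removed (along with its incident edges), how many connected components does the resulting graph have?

With I gone, the remaining components are: {A, B, C, D, E, F, G, H, J}.
That is 1 component.

1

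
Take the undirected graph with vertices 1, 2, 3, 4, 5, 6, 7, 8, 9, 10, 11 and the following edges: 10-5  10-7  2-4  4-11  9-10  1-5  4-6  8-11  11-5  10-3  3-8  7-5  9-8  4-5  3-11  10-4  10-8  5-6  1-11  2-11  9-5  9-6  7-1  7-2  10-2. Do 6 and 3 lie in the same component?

From 6 we can reach 1, 2, 3, 4, 5, 6, 7, 8, 9, 10, 11, which includes 3.

Yes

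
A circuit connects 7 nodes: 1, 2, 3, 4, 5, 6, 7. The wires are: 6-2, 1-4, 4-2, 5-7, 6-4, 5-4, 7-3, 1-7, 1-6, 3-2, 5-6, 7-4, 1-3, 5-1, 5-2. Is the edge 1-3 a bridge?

After removing 1-3, the path 1-7-3 still connects them, so the edge is not a bridge.

No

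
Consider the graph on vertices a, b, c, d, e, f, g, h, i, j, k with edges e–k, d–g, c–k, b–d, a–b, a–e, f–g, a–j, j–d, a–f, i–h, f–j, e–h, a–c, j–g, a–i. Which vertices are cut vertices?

a

Removing a increases the component count from 1 to 2, so a is a cut vertex.
By contrast removing j leaves 1 component; it is not a cut vertex. No other vertex is a cut vertex either.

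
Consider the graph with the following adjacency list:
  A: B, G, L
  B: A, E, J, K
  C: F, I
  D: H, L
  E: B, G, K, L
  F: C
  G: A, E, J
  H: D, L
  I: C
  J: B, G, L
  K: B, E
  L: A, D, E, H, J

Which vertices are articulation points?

Removing C increases the component count from 2 to 3, so C is a cut vertex.
Removing L increases the component count from 2 to 3, so L is a cut vertex.
By contrast removing H leaves 2 components; it is not a cut vertex. No other vertex is a cut vertex either.

C, L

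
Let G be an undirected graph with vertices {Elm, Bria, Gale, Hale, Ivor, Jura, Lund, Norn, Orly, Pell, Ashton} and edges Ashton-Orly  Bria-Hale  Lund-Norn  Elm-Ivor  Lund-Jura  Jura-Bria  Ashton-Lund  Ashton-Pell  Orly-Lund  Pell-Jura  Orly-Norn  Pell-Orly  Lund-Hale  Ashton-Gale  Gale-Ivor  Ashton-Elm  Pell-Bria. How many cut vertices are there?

1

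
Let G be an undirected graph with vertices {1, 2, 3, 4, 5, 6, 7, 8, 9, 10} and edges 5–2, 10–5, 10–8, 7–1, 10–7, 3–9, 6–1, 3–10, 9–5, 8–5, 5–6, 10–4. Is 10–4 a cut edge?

Removing 10–4 leaves no path between 10 and 4: the component count goes from 1 to 2. So it is a bridge.

Yes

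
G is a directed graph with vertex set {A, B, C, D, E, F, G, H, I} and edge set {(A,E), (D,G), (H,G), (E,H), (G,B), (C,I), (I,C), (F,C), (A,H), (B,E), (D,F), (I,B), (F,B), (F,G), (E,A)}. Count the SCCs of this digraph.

4

{A, B, E, G, H} are all mutually reachable — one SCC of size 5.
{C, I} are all mutually reachable — one SCC of size 2.
{F} is an SCC by itself.
{D} is an SCC by itself.
That gives 4 strongly connected components.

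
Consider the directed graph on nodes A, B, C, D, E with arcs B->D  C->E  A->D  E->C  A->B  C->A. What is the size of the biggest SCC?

2

{C, E} are all mutually reachable — one SCC of size 2.
{B} is an SCC by itself.
{D} is an SCC by itself.
{A} is an SCC by itself.
The largest has 2 vertices.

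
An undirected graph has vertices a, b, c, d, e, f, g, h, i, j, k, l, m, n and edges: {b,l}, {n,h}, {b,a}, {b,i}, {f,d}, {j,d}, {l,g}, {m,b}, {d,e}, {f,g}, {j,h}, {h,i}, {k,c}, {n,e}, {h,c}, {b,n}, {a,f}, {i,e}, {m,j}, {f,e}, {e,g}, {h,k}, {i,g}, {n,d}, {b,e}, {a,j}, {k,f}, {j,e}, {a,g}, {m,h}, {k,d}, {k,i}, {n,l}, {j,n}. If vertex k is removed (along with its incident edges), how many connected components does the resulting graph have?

With k gone, the remaining components are: {a, b, c, d, e, f, g, h, i, j, l, m, n}.
That is 1 component.

1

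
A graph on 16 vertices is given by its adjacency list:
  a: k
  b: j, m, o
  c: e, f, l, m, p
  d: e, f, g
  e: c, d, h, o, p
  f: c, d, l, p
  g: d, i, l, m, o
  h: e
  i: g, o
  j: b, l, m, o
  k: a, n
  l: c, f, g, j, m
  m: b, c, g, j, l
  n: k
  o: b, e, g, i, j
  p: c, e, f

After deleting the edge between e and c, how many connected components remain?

2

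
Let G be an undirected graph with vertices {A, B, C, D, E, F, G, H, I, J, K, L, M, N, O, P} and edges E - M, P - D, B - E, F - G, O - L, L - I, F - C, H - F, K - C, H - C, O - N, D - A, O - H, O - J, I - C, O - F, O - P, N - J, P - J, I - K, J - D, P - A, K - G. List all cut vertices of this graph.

Removing E increases the component count from 2 to 3, so E is a cut vertex.
Removing O increases the component count from 2 to 3, so O is a cut vertex.
By contrast removing N leaves 2 components; it is not a cut vertex. No other vertex is a cut vertex either.

E, O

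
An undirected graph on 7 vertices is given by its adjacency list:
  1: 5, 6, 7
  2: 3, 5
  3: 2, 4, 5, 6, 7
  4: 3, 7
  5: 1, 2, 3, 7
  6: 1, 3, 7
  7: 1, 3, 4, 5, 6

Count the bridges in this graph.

0

The edges on the cycle 3-5-2-3 are not bridges since each lies on that cycle.
Every edge lies on some cycle, so there are no bridges.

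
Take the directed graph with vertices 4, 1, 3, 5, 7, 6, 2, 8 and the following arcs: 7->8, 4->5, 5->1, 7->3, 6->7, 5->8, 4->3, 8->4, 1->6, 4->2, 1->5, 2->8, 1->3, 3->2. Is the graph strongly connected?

Yes

From 1 we can reach every vertex (1, 2, 3, 4, 5, 6, 7, 8), and every vertex can reach 1 (1, 2, 3, 4, 5, 6, 7, 8). So the whole graph is one strongly connected component.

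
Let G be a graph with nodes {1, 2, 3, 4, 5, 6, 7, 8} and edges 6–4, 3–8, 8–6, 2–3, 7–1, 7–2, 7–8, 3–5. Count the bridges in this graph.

4

The edges on the cycle 7-2-3-8-7 are not bridges since each lies on that cycle.
But removing 7–1 disconnects 7 from 1; removing 3–5 disconnects 3 from 5; removing 6–4 disconnects 6 from 4; removing 8–6 disconnects 8 from 6 — these are bridges.
That makes 4 bridges.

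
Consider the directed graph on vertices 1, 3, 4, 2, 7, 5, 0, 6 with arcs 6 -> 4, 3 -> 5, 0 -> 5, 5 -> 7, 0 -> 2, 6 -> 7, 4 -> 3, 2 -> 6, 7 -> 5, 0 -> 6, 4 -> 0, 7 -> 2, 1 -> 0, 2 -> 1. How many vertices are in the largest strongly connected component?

8

{0, 1, 2, 3, 4, 5, 6, 7} are all mutually reachable — one SCC of size 8.
The largest has 8 vertices.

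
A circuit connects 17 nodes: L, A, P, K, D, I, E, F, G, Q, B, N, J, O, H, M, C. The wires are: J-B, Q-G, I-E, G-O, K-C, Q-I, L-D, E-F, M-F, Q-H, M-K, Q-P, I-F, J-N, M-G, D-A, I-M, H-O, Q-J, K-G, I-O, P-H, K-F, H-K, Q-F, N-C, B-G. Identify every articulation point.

Removing D increases the component count from 2 to 3, so D is a cut vertex.
By contrast removing O leaves 2 components; it is not a cut vertex. No other vertex is a cut vertex either.

D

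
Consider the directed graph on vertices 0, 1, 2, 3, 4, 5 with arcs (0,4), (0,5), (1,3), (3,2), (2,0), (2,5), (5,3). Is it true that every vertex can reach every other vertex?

No

There is no directed path from 4 to 3, so the graph is not strongly connected.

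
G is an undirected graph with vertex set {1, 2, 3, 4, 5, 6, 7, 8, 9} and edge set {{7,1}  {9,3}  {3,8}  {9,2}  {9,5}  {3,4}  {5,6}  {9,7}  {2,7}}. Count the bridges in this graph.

6

The edges on the cycle 9-2-7-9 are not bridges since each lies on that cycle.
But removing 3 - 4 disconnects 3 from 4; removing 9 - 3 disconnects 9 from 3; removing 3 - 8 disconnects 3 from 8; removing 9 - 5 disconnects 9 from 5 — these are bridges.
In total 6 edges are bridges.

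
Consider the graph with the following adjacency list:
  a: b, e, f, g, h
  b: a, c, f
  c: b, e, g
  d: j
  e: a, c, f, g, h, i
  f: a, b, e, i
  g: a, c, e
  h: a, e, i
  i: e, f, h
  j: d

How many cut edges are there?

1

The edges on the cycle e-a-f-i-e are not bridges since each lies on that cycle.
But removing d-j disconnects d from j — this is a bridge.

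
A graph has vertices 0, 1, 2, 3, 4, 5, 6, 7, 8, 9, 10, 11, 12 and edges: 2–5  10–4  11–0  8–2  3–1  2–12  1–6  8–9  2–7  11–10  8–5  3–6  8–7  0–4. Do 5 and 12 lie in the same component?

Yes

From 5 we can reach 2, 5, 7, 8, 9, 12, which includes 12.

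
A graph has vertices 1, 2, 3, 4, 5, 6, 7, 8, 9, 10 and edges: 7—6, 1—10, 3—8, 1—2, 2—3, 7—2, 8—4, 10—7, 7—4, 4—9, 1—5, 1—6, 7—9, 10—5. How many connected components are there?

Starting from 1 we can reach 1, 2, 3, 4, 5, 6, 7, 8, 9, 10. That is one component of size 10.
Total: 1 component.

1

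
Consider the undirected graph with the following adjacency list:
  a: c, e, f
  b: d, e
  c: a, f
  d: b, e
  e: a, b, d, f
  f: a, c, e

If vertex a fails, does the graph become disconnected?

Deleting a leaves 1 component (was 1) (its neighbors c, e, f remain connected to each other), so a is not a cut vertex.

No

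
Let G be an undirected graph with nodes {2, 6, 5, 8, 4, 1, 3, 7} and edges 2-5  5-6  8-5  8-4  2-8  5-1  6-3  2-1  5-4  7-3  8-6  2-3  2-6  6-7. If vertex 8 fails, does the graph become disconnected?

Deleting 8 leaves 1 component (was 1) (its neighbors 2, 4, 5, 6 remain connected to each other), so 8 is not a cut vertex.

No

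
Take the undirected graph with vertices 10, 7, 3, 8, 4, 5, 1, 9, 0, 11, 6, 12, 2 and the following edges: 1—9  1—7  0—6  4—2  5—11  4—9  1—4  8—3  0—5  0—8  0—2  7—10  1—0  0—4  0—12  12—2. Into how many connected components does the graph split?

1

Starting from 0 we can reach 0, 1, 2, 3, 4, 5, 6, 7, 8, 9, 10, 11, 12. That is one component of size 13.
Total: 1 component.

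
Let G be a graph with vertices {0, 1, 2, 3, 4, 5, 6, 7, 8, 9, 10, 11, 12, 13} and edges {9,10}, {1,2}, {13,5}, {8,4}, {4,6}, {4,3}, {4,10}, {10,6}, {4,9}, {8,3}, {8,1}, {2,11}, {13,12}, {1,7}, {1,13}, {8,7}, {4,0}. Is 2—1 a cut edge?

Yes

Removing 2—1 leaves no path between 2 and 1: the component count goes from 1 to 2. So it is a bridge.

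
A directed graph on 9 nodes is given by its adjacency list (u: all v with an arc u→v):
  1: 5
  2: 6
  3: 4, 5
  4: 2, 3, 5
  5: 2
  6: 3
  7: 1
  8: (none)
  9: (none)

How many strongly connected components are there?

5

{2, 3, 4, 5, 6} are all mutually reachable — one SCC of size 5.
{9} is an SCC by itself.
{7} is an SCC by itself.
{8} is an SCC by itself.
{1} is an SCC by itself.
That gives 5 strongly connected components.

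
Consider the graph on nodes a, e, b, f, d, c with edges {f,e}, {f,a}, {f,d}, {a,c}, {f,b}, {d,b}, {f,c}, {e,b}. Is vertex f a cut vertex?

Yes

Deleting f raises the number of components from 1 to 2, so f is a cut vertex.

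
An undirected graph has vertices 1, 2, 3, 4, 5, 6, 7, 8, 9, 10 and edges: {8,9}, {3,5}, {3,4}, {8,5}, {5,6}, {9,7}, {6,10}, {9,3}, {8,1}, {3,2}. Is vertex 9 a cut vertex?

Deleting 9 raises the number of components from 1 to 2, so 9 is a cut vertex.

Yes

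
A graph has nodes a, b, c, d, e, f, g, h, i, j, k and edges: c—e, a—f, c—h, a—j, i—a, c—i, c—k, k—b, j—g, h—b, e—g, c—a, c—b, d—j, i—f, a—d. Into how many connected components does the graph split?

Starting from a we can reach a, b, c, d, e, f, g, h, i, j, k. That is one component of size 11.
Total: 1 component.

1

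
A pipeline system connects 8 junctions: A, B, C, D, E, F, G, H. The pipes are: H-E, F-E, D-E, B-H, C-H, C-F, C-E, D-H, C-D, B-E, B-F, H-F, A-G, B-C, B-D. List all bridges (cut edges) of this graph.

The edges on the cycle B-C-F-B are not bridges since each lies on that cycle.
But removing A-G disconnects A from G — this is a bridge.

A-G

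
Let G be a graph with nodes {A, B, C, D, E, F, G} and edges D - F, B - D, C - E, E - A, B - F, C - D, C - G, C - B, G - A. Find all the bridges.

none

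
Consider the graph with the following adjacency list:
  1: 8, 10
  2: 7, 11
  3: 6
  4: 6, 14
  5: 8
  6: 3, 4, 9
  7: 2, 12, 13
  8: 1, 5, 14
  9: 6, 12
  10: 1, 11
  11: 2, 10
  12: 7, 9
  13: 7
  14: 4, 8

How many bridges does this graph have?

The edges on the cycle 11-2-7-12-9-6-4-14-8-1-10-11 are not bridges since each lies on that cycle.
But removing 8-5 disconnects 8 from 5; removing 3-6 disconnects 3 from 6; removing 7-13 disconnects 7 from 13 — these are bridges.
That makes 3 bridges.

3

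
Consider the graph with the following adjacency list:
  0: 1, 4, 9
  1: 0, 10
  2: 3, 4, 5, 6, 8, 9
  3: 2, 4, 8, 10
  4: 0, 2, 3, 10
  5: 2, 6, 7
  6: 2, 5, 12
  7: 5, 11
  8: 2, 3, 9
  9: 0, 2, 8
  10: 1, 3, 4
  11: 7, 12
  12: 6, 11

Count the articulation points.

Removing 2 increases the component count from 1 to 2, so 2 is a cut vertex.
By contrast removing 0 leaves 1 component; it is not a cut vertex. No other vertex is a cut vertex either.

1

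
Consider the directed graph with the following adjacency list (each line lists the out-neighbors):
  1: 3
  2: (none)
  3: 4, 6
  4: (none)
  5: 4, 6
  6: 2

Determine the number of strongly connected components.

6

{1} is an SCC by itself.
{4} is an SCC by itself.
{6} is an SCC by itself.
{5} is an SCC by itself.
{2} is an SCC by itself.
(and 1 more singleton SCC)
That gives 6 strongly connected components.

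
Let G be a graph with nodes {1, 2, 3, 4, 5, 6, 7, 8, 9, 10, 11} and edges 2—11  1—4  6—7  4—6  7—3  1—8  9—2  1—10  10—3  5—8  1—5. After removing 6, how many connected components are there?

2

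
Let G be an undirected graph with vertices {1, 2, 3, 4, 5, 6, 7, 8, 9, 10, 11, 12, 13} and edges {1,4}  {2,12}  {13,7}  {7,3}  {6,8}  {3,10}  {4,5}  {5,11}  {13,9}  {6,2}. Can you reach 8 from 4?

The component containing 4 is {1, 4, 5, 11}, and 8 is not in it.

No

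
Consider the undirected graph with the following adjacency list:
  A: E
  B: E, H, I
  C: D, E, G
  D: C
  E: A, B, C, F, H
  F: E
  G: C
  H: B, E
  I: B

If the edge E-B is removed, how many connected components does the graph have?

1

E and B are still connected via E-H-B, so the component count stays at 1.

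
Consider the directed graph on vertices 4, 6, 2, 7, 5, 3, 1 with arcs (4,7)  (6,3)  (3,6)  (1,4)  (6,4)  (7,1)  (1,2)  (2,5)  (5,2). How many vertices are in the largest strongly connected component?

3

{1, 4, 7} are all mutually reachable — one SCC of size 3.
{2, 5} are all mutually reachable — one SCC of size 2.
{3, 6} are all mutually reachable — one SCC of size 2.
The largest has 3 vertices.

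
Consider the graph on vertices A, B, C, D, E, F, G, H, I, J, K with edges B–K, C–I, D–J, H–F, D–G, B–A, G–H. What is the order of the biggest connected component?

5

E is isolated — a component by itself.
Starting from C we can reach C, I. That is one component of size 2.
Starting from A we can reach A, B, K. That is one component of size 3.
Starting from D we can reach D, F, G, H, J. That is one component of size 5.
The largest has 5 vertices.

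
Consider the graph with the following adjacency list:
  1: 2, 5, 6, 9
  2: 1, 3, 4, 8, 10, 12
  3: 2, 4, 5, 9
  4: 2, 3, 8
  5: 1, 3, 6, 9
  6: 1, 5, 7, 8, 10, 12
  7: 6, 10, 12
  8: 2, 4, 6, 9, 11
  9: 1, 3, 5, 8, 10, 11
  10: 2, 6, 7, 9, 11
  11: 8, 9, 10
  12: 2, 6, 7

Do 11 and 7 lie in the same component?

Yes

From 11 we can reach 1, 2, 3, 4, 5, 6, 7, 8, 9, 10, 11, 12, which includes 7.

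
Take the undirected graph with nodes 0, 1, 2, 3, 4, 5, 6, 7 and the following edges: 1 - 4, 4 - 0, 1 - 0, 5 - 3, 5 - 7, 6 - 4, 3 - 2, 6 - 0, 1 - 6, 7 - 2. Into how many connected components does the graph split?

Starting from 0 we can reach 0, 1, 4, 6. That is one component of size 4.
Starting from 2 we can reach 2, 3, 5, 7. That is one component of size 4.
Total: 2 components.

2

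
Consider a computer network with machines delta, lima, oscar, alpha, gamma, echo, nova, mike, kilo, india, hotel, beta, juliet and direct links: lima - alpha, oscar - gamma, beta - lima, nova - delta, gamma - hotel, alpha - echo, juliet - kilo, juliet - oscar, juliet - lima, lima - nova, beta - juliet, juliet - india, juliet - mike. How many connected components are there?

1

Starting from beta we can reach beta, echo, kilo, lima, mike, nova, alpha, delta, gamma, hotel, india, oscar, juliet. That is one component of size 13.
Total: 1 component.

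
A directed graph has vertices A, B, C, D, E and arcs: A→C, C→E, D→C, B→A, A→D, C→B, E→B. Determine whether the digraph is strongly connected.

From C we can reach every vertex (A, B, C, D, E), and every vertex can reach C (A, B, C, D, E). So the whole graph is one strongly connected component.

Yes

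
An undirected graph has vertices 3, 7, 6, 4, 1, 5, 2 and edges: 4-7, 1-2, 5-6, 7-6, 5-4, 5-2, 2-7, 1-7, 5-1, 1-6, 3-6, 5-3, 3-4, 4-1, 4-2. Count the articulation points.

0

Removing 6, for instance, still leaves 1 component. No single vertex removal increases the component count — the graph has no articulation points.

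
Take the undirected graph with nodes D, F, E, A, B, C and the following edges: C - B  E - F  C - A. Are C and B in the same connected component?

From C we can reach A, B, C, which includes B.

Yes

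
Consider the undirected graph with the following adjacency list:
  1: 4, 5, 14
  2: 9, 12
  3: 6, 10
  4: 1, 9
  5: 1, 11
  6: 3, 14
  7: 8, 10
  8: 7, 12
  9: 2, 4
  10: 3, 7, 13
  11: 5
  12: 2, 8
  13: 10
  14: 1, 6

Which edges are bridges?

1-5, 10-13, 11-5

The edges on the cycle 2-9-4-1-14-6-3-10-7-8-12-2 are not bridges since each lies on that cycle.
But removing 13-10 disconnects 13 from 10; removing 5-1 disconnects 5 from 1; removing 5-11 disconnects 5 from 11 — these are bridges.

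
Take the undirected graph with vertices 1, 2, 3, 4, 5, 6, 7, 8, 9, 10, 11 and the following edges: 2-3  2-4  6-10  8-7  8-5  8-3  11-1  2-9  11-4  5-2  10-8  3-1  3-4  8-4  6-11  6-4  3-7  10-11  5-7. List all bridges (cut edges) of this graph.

The edges on the cycle 10-11-1-3-8-10 are not bridges since each lies on that cycle.
But removing 2-9 disconnects 2 from 9 — this is a bridge.

2-9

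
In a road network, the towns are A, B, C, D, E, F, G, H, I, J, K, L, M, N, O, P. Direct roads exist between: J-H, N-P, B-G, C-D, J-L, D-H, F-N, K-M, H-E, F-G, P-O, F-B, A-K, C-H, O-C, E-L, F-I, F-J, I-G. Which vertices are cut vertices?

Removing F increases the component count from 2 to 3, so F is a cut vertex.
Removing K increases the component count from 2 to 3, so K is a cut vertex.
By contrast removing I leaves 2 components; it is not a cut vertex. No other vertex is a cut vertex either.

F, K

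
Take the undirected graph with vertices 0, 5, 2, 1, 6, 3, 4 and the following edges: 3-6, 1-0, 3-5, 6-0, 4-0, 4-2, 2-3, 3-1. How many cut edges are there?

1

The edges on the cycle 4-2-3-6-0-4 are not bridges since each lies on that cycle.
But removing 3-5 disconnects 3 from 5 — this is a bridge.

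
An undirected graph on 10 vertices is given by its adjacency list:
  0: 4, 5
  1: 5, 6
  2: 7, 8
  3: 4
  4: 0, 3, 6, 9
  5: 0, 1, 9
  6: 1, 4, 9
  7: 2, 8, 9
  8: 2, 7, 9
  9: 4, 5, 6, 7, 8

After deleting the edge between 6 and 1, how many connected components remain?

6 and 1 are still connected via 6-9-5-1, so the component count stays at 1.

1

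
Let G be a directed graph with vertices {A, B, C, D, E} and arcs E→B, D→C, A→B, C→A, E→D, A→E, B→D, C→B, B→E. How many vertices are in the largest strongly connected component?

5

{A, B, C, D, E} are all mutually reachable — one SCC of size 5.
The largest has 5 vertices.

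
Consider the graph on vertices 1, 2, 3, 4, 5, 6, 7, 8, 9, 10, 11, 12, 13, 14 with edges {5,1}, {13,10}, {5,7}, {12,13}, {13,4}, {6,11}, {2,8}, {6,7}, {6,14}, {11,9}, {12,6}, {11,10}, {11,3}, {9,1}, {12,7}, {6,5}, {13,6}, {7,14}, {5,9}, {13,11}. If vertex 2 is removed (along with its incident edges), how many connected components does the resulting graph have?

2

With 2 gone, the remaining components are: {8}; {1, 3, 4, 5, 6, 7, 9, 10, 11, 12, 13, 14}.
That is 2 components.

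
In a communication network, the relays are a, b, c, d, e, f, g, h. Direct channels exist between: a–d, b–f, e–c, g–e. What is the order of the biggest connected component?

h is isolated — a component by itself.
Starting from b we can reach b, f. That is one component of size 2.
Starting from a we can reach a, d. That is one component of size 2.
Starting from c we can reach c, e, g. That is one component of size 3.
The largest has 3 vertices.

3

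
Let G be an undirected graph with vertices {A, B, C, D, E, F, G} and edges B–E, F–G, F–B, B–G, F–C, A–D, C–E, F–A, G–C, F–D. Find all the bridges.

none

The edges on the cycle F-A-D-F are not bridges since each lies on that cycle.
Every edge lies on some cycle, so there are no bridges.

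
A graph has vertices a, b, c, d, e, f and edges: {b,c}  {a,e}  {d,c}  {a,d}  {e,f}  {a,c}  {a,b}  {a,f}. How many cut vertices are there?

Removing a increases the component count from 1 to 2, so a is a cut vertex.
By contrast removing c leaves 1 component; it is not a cut vertex. No other vertex is a cut vertex either.

1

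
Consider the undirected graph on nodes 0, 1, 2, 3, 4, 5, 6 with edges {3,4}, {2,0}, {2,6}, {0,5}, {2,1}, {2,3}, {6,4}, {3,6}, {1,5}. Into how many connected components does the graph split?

1

Starting from 0 we can reach 0, 1, 2, 3, 4, 5, 6. That is one component of size 7.
Total: 1 component.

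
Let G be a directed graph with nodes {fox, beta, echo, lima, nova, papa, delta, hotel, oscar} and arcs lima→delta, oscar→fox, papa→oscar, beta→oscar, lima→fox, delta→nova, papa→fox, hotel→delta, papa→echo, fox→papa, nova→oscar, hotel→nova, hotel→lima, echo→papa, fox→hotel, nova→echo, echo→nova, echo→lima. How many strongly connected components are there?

2

{fox, echo, lima, nova, papa, delta, hotel, oscar} are all mutually reachable — one SCC of size 8.
{beta} is an SCC by itself.
That gives 2 strongly connected components.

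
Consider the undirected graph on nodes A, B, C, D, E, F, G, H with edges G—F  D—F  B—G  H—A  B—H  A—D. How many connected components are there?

3

E is isolated — a component by itself.
C is isolated — a component by itself.
Starting from A we can reach A, B, D, F, G, H. That is one component of size 6.
Total: 3 components.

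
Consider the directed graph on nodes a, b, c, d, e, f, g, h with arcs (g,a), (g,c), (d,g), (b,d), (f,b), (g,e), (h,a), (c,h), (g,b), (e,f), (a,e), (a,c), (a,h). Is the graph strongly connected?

Yes

From c we can reach every vertex (a, b, c, d, e, f, g, h), and every vertex can reach c (a, b, c, d, e, f, g, h). So the whole graph is one strongly connected component.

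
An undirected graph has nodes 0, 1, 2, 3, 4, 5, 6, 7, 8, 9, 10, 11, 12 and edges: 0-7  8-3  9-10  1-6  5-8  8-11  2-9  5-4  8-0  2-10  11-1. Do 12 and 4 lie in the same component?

The component containing 12 is {12}, and 4 is not in it.

No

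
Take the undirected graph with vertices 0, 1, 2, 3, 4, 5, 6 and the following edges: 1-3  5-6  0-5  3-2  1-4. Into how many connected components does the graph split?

Starting from 0 we can reach 0, 5, 6. That is one component of size 3.
Starting from 1 we can reach 1, 2, 3, 4. That is one component of size 4.
Total: 2 components.

2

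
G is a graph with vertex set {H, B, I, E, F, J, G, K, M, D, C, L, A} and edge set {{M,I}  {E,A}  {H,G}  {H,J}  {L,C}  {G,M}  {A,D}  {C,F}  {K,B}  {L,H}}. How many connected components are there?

Starting from B we can reach B, K. That is one component of size 2.
Starting from A we can reach A, D, E. That is one component of size 3.
Starting from C we can reach C, F, G, H, I, J, L, M. That is one component of size 8.
Total: 3 components.

3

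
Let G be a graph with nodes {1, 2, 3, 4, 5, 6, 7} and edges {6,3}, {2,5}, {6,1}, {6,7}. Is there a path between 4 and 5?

The component containing 4 is {4}, and 5 is not in it.

No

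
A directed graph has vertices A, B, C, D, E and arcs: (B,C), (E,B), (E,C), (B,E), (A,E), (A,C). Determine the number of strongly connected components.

{B, E} are all mutually reachable — one SCC of size 2.
{A} is an SCC by itself.
{D} is an SCC by itself.
{C} is an SCC by itself.
That gives 4 strongly connected components.

4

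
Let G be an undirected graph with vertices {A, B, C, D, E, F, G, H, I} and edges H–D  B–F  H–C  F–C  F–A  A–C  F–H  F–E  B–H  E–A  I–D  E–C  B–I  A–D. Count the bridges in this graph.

0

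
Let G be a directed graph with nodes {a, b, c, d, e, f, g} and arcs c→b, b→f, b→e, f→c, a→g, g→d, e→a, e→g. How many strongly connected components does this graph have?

5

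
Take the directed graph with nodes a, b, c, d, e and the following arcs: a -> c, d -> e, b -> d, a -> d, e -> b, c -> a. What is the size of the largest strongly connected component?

{b, d, e} are all mutually reachable — one SCC of size 3.
{a, c} are all mutually reachable — one SCC of size 2.
The largest has 3 vertices.

3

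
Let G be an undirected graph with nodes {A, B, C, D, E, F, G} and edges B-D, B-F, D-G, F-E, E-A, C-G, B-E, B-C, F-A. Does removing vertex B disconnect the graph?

Yes

Deleting B raises the number of components from 1 to 2, so B is a cut vertex.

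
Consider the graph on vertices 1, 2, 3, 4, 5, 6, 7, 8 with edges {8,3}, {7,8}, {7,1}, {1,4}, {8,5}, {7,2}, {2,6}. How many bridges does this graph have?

removing 2-7 disconnects 2 from 7; removing 7-1 disconnects 7 from 1; removing 2-6 disconnects 2 from 6; removing 8-5 disconnects 8 from 5 — these are bridges.
In total 7 edges are bridges.

7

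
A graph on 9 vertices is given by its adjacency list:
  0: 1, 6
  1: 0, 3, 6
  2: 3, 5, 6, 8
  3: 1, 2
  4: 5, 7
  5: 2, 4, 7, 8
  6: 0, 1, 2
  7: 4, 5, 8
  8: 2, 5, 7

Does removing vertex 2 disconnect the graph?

Yes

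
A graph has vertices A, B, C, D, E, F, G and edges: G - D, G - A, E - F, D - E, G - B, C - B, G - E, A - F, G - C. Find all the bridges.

none

The edges on the cycle G-C-B-G are not bridges since each lies on that cycle.
Every edge lies on some cycle, so there are no bridges.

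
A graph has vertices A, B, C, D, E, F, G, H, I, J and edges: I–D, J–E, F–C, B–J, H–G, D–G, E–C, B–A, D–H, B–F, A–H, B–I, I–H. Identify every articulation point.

B

Removing B increases the component count from 1 to 2, so B is a cut vertex.
By contrast removing J leaves 1 component; it is not a cut vertex. No other vertex is a cut vertex either.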